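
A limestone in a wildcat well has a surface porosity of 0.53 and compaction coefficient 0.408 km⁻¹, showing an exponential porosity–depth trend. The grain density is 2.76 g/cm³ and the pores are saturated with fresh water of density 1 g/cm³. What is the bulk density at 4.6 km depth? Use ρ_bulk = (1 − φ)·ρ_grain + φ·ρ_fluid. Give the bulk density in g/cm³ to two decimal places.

2.62 g/cm³

Porosity at depth: phi = 0.53·exp(−0.408×4.6) = 0.53×0.1531 = 0.0811
Bulk density: ρ_b = (1−phi)ρ_g + phi·ρ_f = 0.9189×2.76 + 0.0811×1
       = 2.536 + 0.081 = 2.617 g/cm³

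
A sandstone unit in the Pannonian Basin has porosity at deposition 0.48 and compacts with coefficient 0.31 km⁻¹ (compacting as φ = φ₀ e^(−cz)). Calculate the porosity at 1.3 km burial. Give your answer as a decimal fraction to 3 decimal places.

0.321

φ = φ₀·exp(−c·z) = 0.48 × exp(−0.31 × 1.3) = 0.48 × exp(−0.403)
  = 0.48 × 0.6683 = 0.3208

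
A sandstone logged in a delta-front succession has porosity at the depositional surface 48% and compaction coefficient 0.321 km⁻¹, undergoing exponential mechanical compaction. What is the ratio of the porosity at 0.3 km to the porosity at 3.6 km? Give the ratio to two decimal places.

n(Z₁)/n(Z₂) = e^(−k·Z₁)/e^(−k·Z₂) = e^{k(Z₂−Z₁)}
= exp(0.321 × 3.3) = exp(1.059) = 2.8844

2.88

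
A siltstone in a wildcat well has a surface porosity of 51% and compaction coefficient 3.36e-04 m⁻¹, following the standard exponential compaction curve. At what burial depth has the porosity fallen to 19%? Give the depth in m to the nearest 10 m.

2940 m

Working in km (1 km = 1000 m; β in km⁻¹ = β in m⁻¹ × 1000):
Invert Athy's law: Z = ln(phi₀/phi) / β
Z = ln(0.51/0.19) / 0.336 = ln(2.684) / 0.336 = 0.9874 / 0.336 = 2.939 km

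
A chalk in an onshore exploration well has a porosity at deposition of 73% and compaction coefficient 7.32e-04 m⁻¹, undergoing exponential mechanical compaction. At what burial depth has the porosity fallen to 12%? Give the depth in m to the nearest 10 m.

Working in km (1 km = 1000 m; β in km⁻¹ = β in m⁻¹ × 1000):
Invert Athy's law: d = ln(phi₀/phi) / β
d = ln(0.73/0.12) / 0.732 = ln(6.083) / 0.732 = 1.8056 / 0.732 = 2.467 km

2470 m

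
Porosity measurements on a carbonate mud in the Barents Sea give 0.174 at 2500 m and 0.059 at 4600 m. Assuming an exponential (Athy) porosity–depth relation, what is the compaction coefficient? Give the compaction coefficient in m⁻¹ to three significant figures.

Working in km (1 km = 1000 m; β in km⁻¹ = β in m⁻¹ × 1000):
Athy: phi(z) = phi₀ e^(−βz) ⇒ phi₁/phi₂ = e^{β(z₂−z₁)} ⇒ β = ln(phi₁/phi₂)/(z₂−z₁)
β = ln(0.174/0.059) / (4.6 − 2.5) = ln(2.949) / 2.1 = 1.0815 / 2.1 = 0.515 km⁻¹

0.000515 m⁻¹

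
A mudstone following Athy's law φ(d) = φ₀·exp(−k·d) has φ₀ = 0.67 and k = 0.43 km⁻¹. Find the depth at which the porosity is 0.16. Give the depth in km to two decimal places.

Invert Athy's law: d = ln(φ₀/φ) / k
d = ln(0.67/0.16) / 0.43 = ln(4.188) / 0.43 = 1.4321 / 0.43 = 3.330 km

3.33 km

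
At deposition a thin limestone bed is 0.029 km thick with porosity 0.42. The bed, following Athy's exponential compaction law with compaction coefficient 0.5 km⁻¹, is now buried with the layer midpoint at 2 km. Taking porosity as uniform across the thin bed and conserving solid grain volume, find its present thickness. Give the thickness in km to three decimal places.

0.020 km

Porosity at 2 km: phi = 0.42·exp(−0.5×2) = 0.1545
Solid-volume conservation: h(1−phi) = h₀(1−phi₀) ⇒ h = h₀·(1−phi₀)/(1−phi)
h = 0.029 × (1 − 0.42)/(1 − 0.1545) = 0.029 × 0.6860 = 0.0199 km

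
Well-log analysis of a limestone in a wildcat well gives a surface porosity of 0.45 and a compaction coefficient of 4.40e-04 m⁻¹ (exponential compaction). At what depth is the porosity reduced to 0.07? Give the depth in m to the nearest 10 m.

Working in km (1 km = 1000 m; k in km⁻¹ = k in m⁻¹ × 1000):
Invert Athy's law: z = ln(n₀/n) / k
z = ln(0.45/0.07) / 0.44 = ln(6.429) / 0.44 = 1.8608 / 0.44 = 4.229 km

4230 m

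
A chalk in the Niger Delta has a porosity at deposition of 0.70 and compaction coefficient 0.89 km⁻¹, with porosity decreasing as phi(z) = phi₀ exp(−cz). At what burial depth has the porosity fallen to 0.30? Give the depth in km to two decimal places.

Invert Athy's law: z = ln(phi₀/phi) / c
z = ln(0.7/0.3) / 0.89 = ln(2.333) / 0.89 = 0.8473 / 0.89 = 0.952 km

0.95 km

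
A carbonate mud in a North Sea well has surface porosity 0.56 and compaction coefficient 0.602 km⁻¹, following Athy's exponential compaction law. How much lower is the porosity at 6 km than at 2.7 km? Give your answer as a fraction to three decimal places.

phi(2.7) = 0.56·e^(−0.602×2.7) = 0.1102
phi(6) = 0.56·e^(−0.602×6) = 0.0151
Δphi = 0.1102 − 0.0151 = 0.0951

0.095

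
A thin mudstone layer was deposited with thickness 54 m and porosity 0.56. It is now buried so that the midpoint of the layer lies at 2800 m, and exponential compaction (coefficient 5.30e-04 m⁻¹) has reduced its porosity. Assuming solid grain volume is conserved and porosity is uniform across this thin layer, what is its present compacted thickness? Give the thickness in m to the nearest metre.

27 m

Working in km (1 km = 1000 m; k in km⁻¹ = k in m⁻¹ × 1000):
Porosity at 2.8 km: n = 0.56·exp(−0.53×2.8) = 0.1270
Solid-volume conservation: h(1−n) = h₀(1−n₀) ⇒ h = h₀·(1−n₀)/(1−n)
h = 0.054 × (1 − 0.56)/(1 − 0.1270) = 0.054 × 0.5040 = 0.0272 km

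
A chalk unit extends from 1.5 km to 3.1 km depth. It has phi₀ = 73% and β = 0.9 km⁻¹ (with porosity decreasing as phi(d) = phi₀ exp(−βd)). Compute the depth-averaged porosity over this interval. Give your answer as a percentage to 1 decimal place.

10.0%

⟨phi⟩ = (1/(d₂−d₁)) ∫ phi₀ e^(−βd) dd = phi₀·(e^(−β·d₁) − e^(−β·d₂)) / (β·(d₂−d₁))
e^(−0.9×1.5) = 0.2592; e^(−0.9×3.1) = 0.0614
⟨phi⟩ = 0.73 × (0.2592 − 0.0614) / (0.9 × 1.6) = 0.73 × 0.1374 = 0.1003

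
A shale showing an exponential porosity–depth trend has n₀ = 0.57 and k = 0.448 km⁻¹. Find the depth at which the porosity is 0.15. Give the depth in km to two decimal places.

Invert Athy's law: d = ln(n₀/n) / k
d = ln(0.57/0.15) / 0.448 = ln(3.8) / 0.448 = 1.3350 / 0.448 = 2.980 km

2.98 km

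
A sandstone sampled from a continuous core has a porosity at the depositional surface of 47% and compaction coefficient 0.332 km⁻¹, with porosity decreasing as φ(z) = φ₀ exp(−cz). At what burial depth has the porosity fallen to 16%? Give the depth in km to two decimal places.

3.25 km

Invert Athy's law: z = ln(φ₀/φ) / c
z = ln(0.47/0.16) / 0.332 = ln(2.937) / 0.332 = 1.0776 / 0.332 = 3.246 km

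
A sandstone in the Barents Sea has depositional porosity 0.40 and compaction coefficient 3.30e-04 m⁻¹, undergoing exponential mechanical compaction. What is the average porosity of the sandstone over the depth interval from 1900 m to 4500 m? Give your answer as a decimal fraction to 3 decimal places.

Working in km (1 km = 1000 m; k in km⁻¹ = k in m⁻¹ × 1000):
⟨phi⟩ = (1/(Z₂−Z₁)) ∫ phi₀ e^(−kZ) dZ = phi₀·(e^(−k·Z₁) − e^(−k·Z₂)) / (k·(Z₂−Z₁))
e^(−0.33×1.9) = 0.5342; e^(−0.33×4.5) = 0.2265
⟨phi⟩ = 0.4 × (0.5342 − 0.2265) / (0.33 × 2.6) = 0.4 × 0.3586 = 0.1434

0.143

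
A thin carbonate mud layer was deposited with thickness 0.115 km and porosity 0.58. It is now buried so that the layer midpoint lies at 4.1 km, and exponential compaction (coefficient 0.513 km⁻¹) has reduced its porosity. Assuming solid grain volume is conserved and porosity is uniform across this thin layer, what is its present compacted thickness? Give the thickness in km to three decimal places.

0.052 km

Porosity at 4.1 km: φ = 0.58·exp(−0.513×4.1) = 0.0708
Solid-volume conservation: h(1−φ) = h₀(1−φ₀) ⇒ h = h₀·(1−φ₀)/(1−φ)
h = 0.115 × (1 − 0.58)/(1 − 0.0708) = 0.115 × 0.4520 = 0.0520 km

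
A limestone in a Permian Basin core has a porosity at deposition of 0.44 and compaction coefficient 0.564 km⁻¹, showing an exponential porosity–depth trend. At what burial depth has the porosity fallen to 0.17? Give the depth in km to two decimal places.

Invert Athy's law: d = ln(φ₀/φ) / k
d = ln(0.44/0.17) / 0.564 = ln(2.588) / 0.564 = 0.9510 / 0.564 = 1.686 km

1.69 km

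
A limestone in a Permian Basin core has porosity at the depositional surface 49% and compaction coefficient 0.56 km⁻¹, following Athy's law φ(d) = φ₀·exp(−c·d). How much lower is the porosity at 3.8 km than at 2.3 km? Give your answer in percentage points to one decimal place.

7.7 percentage points

φ(2.3) = 0.49·e^(−0.56×2.3) = 0.1352
φ(3.8) = 0.49·e^(−0.56×3.8) = 0.0583
Δφ = 0.1352 − 0.0583 = 0.0768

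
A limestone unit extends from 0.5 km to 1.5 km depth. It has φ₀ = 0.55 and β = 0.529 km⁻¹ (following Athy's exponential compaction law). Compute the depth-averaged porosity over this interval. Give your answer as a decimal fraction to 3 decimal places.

⟨φ⟩ = (1/(Z₂−Z₁)) ∫ φ₀ e^(−βZ) dZ = φ₀·(e^(−β·Z₁) − e^(−β·Z₂)) / (β·(Z₂−Z₁))
e^(−0.529×0.5) = 0.7676; e^(−0.529×1.5) = 0.4523
⟨φ⟩ = 0.55 × (0.7676 − 0.4523) / (0.529 × 1) = 0.55 × 0.5961 = 0.3278

0.328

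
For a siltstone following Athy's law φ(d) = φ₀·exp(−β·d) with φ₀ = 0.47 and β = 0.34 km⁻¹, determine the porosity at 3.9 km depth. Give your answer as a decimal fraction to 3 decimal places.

0.125

φ = φ₀·exp(−β·d) = 0.47 × exp(−0.34 × 3.9) = 0.47 × exp(−1.326)
  = 0.47 × 0.2655 = 0.1248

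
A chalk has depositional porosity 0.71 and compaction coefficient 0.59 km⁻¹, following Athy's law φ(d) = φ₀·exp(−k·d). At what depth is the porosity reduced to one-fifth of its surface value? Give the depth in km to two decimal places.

2.73 km

φ/φ₀ = 1/5 ⇒ exp(−k·d) = 1/5 ⇒ d = ln(5) / k
d = 1.6094 / 0.59 = 2.728 km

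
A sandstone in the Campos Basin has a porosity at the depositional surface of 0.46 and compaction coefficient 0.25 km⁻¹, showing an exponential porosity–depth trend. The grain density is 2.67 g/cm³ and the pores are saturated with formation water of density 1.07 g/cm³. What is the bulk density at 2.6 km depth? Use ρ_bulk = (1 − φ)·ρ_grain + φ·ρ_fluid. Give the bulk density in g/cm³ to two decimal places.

Porosity at depth: φ = 0.46·exp(−0.25×2.6) = 0.46×0.5220 = 0.2401
Bulk density: ρ_b = (1−φ)ρ_g + φ·ρ_f = 0.7599×2.67 + 0.2401×1.07
       = 2.029 + 0.257 = 2.286 g/cm³

2.29 g/cm³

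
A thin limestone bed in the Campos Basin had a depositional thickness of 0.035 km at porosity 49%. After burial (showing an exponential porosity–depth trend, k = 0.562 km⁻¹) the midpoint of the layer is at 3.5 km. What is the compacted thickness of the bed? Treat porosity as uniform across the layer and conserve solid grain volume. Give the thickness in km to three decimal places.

0.019 km

Porosity at 3.5 km: n = 0.49·exp(−0.562×3.5) = 0.0685
Solid-volume conservation: h(1−n) = h₀(1−n₀) ⇒ h = h₀·(1−n₀)/(1−n)
h = 0.035 × (1 − 0.49)/(1 − 0.0685) = 0.035 × 0.5475 = 0.0192 km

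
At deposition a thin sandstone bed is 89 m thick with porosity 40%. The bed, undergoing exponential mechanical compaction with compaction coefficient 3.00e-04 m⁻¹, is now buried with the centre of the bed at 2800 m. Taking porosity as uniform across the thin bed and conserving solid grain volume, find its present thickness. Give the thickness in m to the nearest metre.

Working in km (1 km = 1000 m; c in km⁻¹ = c in m⁻¹ × 1000):
Porosity at 2.8 km: φ = 0.4·exp(−0.3×2.8) = 0.1727
Solid-volume conservation: h(1−φ) = h₀(1−φ₀) ⇒ h = h₀·(1−φ₀)/(1−φ)
h = 0.089 × (1 − 0.4)/(1 − 0.1727) = 0.089 × 0.7252 = 0.0645 km

65 m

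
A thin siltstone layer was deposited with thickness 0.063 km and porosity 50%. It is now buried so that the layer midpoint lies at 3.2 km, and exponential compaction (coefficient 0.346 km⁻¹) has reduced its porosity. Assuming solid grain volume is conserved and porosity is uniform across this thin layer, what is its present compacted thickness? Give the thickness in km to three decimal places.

0.038 km

Porosity at 3.2 km: n = 0.5·exp(−0.346×3.2) = 0.1652
Solid-volume conservation: h(1−n) = h₀(1−n₀) ⇒ h = h₀·(1−n₀)/(1−n)
h = 0.063 × (1 − 0.5)/(1 − 0.1652) = 0.063 × 0.5990 = 0.0377 km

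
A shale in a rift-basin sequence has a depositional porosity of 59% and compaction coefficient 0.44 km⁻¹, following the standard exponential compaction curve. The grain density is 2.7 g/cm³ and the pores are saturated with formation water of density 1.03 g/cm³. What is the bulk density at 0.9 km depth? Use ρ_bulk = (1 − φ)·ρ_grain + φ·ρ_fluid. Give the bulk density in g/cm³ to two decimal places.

Porosity at depth: φ = 0.59·exp(−0.44×0.9) = 0.59×0.6730 = 0.3971
Bulk density: ρ_b = (1−φ)ρ_g + φ·ρ_f = 0.6029×2.7 + 0.3971×1.03
       = 1.628 + 0.409 = 2.037 g/cm³

2.04 g/cm³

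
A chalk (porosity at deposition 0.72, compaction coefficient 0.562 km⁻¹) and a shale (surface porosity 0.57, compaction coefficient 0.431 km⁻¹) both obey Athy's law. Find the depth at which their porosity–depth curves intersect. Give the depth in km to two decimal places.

1.78 km

Set φ₀ₐ e^(−cₐd) = φ₀ᵦ e^(−cᵦd) ⇒ ln(φ₀ₐ/φ₀ᵦ) = (cₐ − cᵦ)·d
d = ln(0.72/0.57) / (0.562 − 0.431) = 0.2336 / 0.131 = 1.783 km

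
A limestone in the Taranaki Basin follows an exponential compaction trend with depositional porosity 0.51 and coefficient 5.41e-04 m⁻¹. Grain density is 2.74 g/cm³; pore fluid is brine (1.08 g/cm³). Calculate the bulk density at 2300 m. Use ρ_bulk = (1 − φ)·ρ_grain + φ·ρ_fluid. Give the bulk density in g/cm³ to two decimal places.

2.50 g/cm³

Working in km (1 km = 1000 m; β in km⁻¹ = β in m⁻¹ × 1000):
Porosity at depth: phi = 0.51·exp(−0.541×2.3) = 0.51×0.2881 = 0.1470
Bulk density: ρ_b = (1−phi)ρ_g + phi·ρ_f = 0.8530×2.74 + 0.1470×1.08
       = 2.337 + 0.159 = 2.496 g/cm³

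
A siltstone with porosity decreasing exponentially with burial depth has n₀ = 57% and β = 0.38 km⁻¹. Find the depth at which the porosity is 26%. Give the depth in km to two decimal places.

2.07 km

Invert Athy's law: Z = ln(n₀/n) / β
Z = ln(0.57/0.26) / 0.38 = ln(2.192) / 0.38 = 0.7850 / 0.38 = 2.066 km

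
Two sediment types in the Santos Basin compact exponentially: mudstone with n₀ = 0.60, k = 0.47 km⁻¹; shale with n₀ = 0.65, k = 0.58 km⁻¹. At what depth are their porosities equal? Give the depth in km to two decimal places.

0.73 km

Set n₀ₐ e^(−kₐz) = n₀ᵦ e^(−kᵦz) ⇒ ln(n₀ₐ/n₀ᵦ) = (kₐ − kᵦ)·z
z = ln(0.6/0.65) / (0.47 − 0.58) = -0.0800 / -0.11 = 0.728 km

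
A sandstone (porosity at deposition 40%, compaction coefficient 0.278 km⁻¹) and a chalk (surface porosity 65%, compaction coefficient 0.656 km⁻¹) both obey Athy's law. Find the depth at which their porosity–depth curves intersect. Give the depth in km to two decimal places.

1.28 km

Set phi₀ₐ e^(−βₐd) = phi₀ᵦ e^(−βᵦd) ⇒ ln(phi₀ₐ/phi₀ᵦ) = (βₐ − βᵦ)·d
d = ln(0.4/0.65) / (0.278 − 0.656) = -0.4855 / -0.378 = 1.284 km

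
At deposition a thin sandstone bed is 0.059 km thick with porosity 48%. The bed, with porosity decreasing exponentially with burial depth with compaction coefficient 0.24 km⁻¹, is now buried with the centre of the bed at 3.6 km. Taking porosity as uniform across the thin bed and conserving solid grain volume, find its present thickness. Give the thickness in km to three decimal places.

Porosity at 3.6 km: n = 0.48·exp(−0.24×3.6) = 0.2023
Solid-volume conservation: h(1−n) = h₀(1−n₀) ⇒ h = h₀·(1−n₀)/(1−n)
h = 0.059 × (1 − 0.48)/(1 − 0.2023) = 0.059 × 0.6519 = 0.0385 km

0.038 km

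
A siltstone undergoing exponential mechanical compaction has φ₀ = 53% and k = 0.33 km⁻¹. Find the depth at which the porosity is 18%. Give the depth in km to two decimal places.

Invert Athy's law: z = ln(φ₀/φ) / k
z = ln(0.53/0.18) / 0.33 = ln(2.944) / 0.33 = 1.0799 / 0.33 = 3.272 km

3.27 km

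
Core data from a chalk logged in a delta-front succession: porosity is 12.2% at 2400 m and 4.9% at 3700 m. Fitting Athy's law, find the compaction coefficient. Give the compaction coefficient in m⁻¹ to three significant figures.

0.000702 m⁻¹

Working in km (1 km = 1000 m; β in km⁻¹ = β in m⁻¹ × 1000):
Athy: φ(Z) = φ₀ e^(−βZ) ⇒ φ₁/φ₂ = e^{β(Z₂−Z₁)} ⇒ β = ln(φ₁/φ₂)/(Z₂−Z₁)
β = ln(0.122/0.049) / (3.7 − 2.4) = ln(2.49) / 1.3 = 0.9122 / 1.3 = 0.7017 km⁻¹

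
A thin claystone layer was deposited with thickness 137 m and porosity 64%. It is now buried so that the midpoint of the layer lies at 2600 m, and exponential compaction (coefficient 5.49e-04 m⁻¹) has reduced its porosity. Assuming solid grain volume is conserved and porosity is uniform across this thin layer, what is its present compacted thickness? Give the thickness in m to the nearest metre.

58 m

Working in km (1 km = 1000 m; β in km⁻¹ = β in m⁻¹ × 1000):
Porosity at 2.6 km: phi = 0.64·exp(−0.549×2.6) = 0.1536
Solid-volume conservation: h(1−phi) = h₀(1−phi₀) ⇒ h = h₀·(1−phi₀)/(1−phi)
h = 0.137 × (1 − 0.64)/(1 − 0.1536) = 0.137 × 0.4253 = 0.0583 km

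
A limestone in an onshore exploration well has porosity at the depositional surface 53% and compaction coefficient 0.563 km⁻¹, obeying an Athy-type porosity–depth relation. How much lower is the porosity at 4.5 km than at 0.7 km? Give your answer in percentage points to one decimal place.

φ(0.7) = 0.53·e^(−0.563×0.7) = 0.3574
φ(4.5) = 0.53·e^(−0.563×4.5) = 0.0421
Δφ = 0.3574 − 0.0421 = 0.3153

31.5 percentage points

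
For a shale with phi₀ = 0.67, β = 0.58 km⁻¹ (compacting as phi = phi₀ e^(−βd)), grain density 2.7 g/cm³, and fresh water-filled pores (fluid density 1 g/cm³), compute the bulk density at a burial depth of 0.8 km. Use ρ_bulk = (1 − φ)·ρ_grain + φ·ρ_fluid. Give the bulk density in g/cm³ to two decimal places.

Porosity at depth: phi = 0.67·exp(−0.58×0.8) = 0.67×0.6288 = 0.4213
Bulk density: ρ_b = (1−phi)ρ_g + phi·ρ_f = 0.5787×2.7 + 0.4213×1
       = 1.563 + 0.421 = 1.984 g/cm³

1.98 g/cm³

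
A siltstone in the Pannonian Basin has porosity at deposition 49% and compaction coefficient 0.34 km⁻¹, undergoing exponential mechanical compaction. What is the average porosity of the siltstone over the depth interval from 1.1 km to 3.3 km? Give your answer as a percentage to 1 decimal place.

⟨n⟩ = (1/(Z₂−Z₁)) ∫ n₀ e^(−βZ) dZ = n₀·(e^(−β·Z₁) − e^(−β·Z₂)) / (β·(Z₂−Z₁))
e^(−0.34×1.1) = 0.6880; e^(−0.34×3.3) = 0.3256
⟨n⟩ = 0.49 × (0.6880 − 0.3256) / (0.34 × 2.2) = 0.49 × 0.4844 = 0.2374

23.7%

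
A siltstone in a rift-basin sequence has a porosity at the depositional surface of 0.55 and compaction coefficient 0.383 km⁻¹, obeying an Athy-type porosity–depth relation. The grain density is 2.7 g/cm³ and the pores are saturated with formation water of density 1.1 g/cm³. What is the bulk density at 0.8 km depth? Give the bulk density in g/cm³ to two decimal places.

2.05 g/cm³

Porosity at depth: phi = 0.55·exp(−0.383×0.8) = 0.55×0.7361 = 0.4049
Bulk density: ρ_b = (1−phi)ρ_g + phi·ρ_f = 0.5951×2.7 + 0.4049×1.1
       = 1.607 + 0.445 = 2.052 g/cm³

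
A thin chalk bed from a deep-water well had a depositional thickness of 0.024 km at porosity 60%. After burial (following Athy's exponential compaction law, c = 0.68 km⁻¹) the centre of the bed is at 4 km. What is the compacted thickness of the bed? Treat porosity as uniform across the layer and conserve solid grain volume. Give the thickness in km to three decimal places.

0.010 km

Porosity at 4 km: n = 0.6·exp(−0.68×4) = 0.0395
Solid-volume conservation: h(1−n) = h₀(1−n₀) ⇒ h = h₀·(1−n₀)/(1−n)
h = 0.024 × (1 − 0.6)/(1 − 0.0395) = 0.024 × 0.4165 = 0.0100 km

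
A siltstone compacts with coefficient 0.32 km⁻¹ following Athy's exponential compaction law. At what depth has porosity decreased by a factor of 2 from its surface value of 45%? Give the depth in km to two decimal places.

2.17 km

φ/φ₀ = 1/2 ⇒ exp(−c·Z) = 1/2 ⇒ Z = ln(2) / c
Z = 0.6931 / 0.32 = 2.166 km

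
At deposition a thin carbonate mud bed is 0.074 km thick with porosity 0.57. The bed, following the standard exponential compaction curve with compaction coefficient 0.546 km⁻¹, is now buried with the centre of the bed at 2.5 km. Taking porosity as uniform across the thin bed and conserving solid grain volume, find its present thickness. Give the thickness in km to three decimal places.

0.037 km

Porosity at 2.5 km: φ = 0.57·exp(−0.546×2.5) = 0.1456
Solid-volume conservation: h(1−φ) = h₀(1−φ₀) ⇒ h = h₀·(1−φ₀)/(1−φ)
h = 0.074 × (1 − 0.57)/(1 − 0.1456) = 0.074 × 0.5033 = 0.0372 km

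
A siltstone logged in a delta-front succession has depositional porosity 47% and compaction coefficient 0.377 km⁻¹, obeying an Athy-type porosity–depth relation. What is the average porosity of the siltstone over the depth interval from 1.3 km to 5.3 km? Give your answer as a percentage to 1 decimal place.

⟨phi⟩ = (1/(Z₂−Z₁)) ∫ phi₀ e^(−cZ) dZ = phi₀·(e^(−c·Z₁) − e^(−c·Z₂)) / (c·(Z₂−Z₁))
e^(−0.377×1.3) = 0.6126; e^(−0.377×5.3) = 0.1356
⟨phi⟩ = 0.47 × (0.6126 − 0.1356) / (0.377 × 4) = 0.47 × 0.3163 = 0.1487

14.9%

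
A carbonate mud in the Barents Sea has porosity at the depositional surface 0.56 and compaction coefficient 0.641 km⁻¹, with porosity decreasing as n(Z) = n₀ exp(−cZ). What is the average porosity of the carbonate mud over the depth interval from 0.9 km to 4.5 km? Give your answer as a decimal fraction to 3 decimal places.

0.123

⟨n⟩ = (1/(Z₂−Z₁)) ∫ n₀ e^(−cZ) dZ = n₀·(e^(−c·Z₁) − e^(−c·Z₂)) / (c·(Z₂−Z₁))
e^(−0.641×0.9) = 0.5616; e^(−0.641×4.5) = 0.0559
⟨n⟩ = 0.56 × (0.5616 − 0.0559) / (0.641 × 3.6) = 0.56 × 0.2192 = 0.1227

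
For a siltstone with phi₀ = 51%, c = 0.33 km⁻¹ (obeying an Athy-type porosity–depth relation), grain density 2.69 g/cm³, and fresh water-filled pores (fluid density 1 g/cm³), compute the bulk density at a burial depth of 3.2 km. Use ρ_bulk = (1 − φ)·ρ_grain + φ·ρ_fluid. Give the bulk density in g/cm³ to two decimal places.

Porosity at depth: phi = 0.51·exp(−0.33×3.2) = 0.51×0.3478 = 0.1774
Bulk density: ρ_b = (1−phi)ρ_g + phi·ρ_f = 0.8226×2.69 + 0.1774×1
       = 2.213 + 0.177 = 2.390 g/cm³

2.39 g/cm³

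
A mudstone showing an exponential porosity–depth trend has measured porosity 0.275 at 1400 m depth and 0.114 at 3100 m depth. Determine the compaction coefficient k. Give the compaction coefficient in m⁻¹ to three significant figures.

Working in km (1 km = 1000 m; k in km⁻¹ = k in m⁻¹ × 1000):
Athy: φ(z) = φ₀ e^(−kz) ⇒ φ₁/φ₂ = e^{k(z₂−z₁)} ⇒ k = ln(φ₁/φ₂)/(z₂−z₁)
k = ln(0.275/0.114) / (3.1 − 1.4) = ln(2.412) / 1.7 = 0.8806 / 1.7 = 0.518 km⁻¹

0.000518 m⁻¹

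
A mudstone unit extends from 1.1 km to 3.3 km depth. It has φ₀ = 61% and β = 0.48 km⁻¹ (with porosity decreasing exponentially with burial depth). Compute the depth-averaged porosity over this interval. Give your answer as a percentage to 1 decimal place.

⟨φ⟩ = (1/(z₂−z₁)) ∫ φ₀ e^(−βz) dz = φ₀·(e^(−β·z₁) − e^(−β·z₂)) / (β·(z₂−z₁))
e^(−0.48×1.1) = 0.5898; e^(−0.48×3.3) = 0.2052
⟨φ⟩ = 0.61 × (0.5898 − 0.2052) / (0.48 × 2.2) = 0.61 × 0.3642 = 0.2222

22.2%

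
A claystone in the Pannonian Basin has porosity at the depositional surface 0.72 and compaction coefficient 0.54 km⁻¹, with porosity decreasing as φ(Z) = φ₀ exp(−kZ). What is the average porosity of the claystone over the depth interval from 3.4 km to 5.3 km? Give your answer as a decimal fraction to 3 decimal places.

⟨φ⟩ = (1/(Z₂−Z₁)) ∫ φ₀ e^(−kZ) dZ = φ₀·(e^(−k·Z₁) − e^(−k·Z₂)) / (k·(Z₂−Z₁))
e^(−0.54×3.4) = 0.1595; e^(−0.54×5.3) = 0.0572
⟨φ⟩ = 0.72 × (0.1595 − 0.0572) / (0.54 × 1.9) = 0.72 × 0.0997 = 0.0718

0.072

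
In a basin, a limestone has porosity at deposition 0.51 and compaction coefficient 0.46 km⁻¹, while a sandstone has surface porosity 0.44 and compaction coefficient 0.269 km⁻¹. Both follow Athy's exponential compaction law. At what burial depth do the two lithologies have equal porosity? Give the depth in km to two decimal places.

Set n₀ₐ e^(−βₐz) = n₀ᵦ e^(−βᵦz) ⇒ ln(n₀ₐ/n₀ᵦ) = (βₐ − βᵦ)·z
z = ln(0.51/0.44) / (0.46 − 0.269) = 0.1476 / 0.191 = 0.773 km

0.77 km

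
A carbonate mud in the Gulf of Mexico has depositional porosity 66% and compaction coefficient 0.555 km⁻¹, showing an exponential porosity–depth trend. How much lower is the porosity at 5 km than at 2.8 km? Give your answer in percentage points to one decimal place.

9.8 percentage points

n(2.8) = 0.66·e^(−0.555×2.8) = 0.1395
n(5) = 0.66·e^(−0.555×5) = 0.0412
Δn = 0.1395 − 0.0412 = 0.0984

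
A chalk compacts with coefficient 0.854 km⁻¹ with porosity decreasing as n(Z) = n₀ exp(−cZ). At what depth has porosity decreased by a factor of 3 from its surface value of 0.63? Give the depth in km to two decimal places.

1.29 km

n/n₀ = 1/3 ⇒ exp(−c·Z) = 1/3 ⇒ Z = ln(3) / c
Z = 1.0986 / 0.854 = 1.286 km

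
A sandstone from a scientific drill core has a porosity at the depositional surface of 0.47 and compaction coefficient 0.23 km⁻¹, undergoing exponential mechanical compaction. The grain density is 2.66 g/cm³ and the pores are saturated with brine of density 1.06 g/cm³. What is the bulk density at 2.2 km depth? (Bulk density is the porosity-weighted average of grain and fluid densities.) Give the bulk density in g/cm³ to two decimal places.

Porosity at depth: n = 0.47·exp(−0.23×2.2) = 0.47×0.6029 = 0.2834
Bulk density: ρ_b = (1−n)ρ_g + n·ρ_f = 0.7166×2.66 + 0.2834×1.06
       = 1.906 + 0.300 = 2.207 g/cm³

2.21 g/cm³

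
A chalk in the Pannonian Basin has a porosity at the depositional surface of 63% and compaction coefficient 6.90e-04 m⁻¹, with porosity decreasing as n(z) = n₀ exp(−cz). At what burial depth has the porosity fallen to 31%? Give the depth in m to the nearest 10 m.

Working in km (1 km = 1000 m; c in km⁻¹ = c in m⁻¹ × 1000):
Invert Athy's law: z = ln(n₀/n) / c
z = ln(0.63/0.31) / 0.69 = ln(2.032) / 0.69 = 0.7091 / 0.69 = 1.028 km

1030 m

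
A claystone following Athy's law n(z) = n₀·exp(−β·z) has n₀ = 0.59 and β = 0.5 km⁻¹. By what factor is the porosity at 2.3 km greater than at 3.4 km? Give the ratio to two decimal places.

n(z₁)/n(z₂) = e^(−β·z₁)/e^(−β·z₂) = e^{β(z₂−z₁)}
= exp(0.5 × 1.1) = exp(0.55) = 1.7333

1.73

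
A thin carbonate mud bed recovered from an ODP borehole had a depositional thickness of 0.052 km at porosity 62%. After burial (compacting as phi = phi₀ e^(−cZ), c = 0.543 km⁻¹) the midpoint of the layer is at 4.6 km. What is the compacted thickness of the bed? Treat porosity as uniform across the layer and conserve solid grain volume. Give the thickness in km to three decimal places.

Porosity at 4.6 km: phi = 0.62·exp(−0.543×4.6) = 0.0510
Solid-volume conservation: h(1−phi) = h₀(1−phi₀) ⇒ h = h₀·(1−phi₀)/(1−phi)
h = 0.052 × (1 − 0.62)/(1 − 0.0510) = 0.052 × 0.4004 = 0.0208 km

0.021 km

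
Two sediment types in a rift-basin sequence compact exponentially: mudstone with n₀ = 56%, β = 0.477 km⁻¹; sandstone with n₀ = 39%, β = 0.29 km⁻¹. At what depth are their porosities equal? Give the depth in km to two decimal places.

1.93 km

Set n₀ₐ e^(−βₐZ) = n₀ᵦ e^(−βᵦZ) ⇒ ln(n₀ₐ/n₀ᵦ) = (βₐ − βᵦ)·Z
Z = ln(0.56/0.39) / (0.477 − 0.29) = 0.3618 / 0.187 = 1.935 km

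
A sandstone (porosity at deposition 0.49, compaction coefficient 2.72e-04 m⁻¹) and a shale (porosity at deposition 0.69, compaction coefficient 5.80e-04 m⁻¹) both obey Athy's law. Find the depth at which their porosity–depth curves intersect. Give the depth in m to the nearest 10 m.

Working in km (1 km = 1000 m; k in km⁻¹ = k in m⁻¹ × 1000):
Set n₀ₐ e^(−kₐZ) = n₀ᵦ e^(−kᵦZ) ⇒ ln(n₀ₐ/n₀ᵦ) = (kₐ − kᵦ)·Z
Z = ln(0.49/0.69) / (0.272 − 0.58) = -0.3423 / -0.308 = 1.111 km

1110 m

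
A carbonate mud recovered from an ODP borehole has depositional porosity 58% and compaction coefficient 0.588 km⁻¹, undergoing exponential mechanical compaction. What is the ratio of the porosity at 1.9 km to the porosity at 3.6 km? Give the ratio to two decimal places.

2.72

n(d₁)/n(d₂) = e^(−c·d₁)/e^(−c·d₂) = e^{c(d₂−d₁)}
= exp(0.588 × 1.7) = exp(0.9996) = 2.7172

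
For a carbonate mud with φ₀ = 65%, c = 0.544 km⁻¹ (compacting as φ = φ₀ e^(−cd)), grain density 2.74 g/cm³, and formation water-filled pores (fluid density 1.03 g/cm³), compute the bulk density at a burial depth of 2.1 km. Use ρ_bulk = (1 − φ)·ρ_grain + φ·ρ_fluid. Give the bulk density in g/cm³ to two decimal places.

2.39 g/cm³

Porosity at depth: φ = 0.65·exp(−0.544×2.1) = 0.65×0.3191 = 0.2074
Bulk density: ρ_b = (1−φ)ρ_g + φ·ρ_f = 0.7926×2.74 + 0.2074×1.03
       = 2.172 + 0.214 = 2.385 g/cm³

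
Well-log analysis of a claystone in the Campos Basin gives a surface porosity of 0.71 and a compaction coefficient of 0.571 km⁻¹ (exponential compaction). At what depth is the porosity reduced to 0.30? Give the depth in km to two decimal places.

Invert Athy's law: z = ln(φ₀/φ) / β
z = ln(0.71/0.3) / 0.571 = ln(2.367) / 0.571 = 0.8615 / 0.571 = 1.509 km

1.51 km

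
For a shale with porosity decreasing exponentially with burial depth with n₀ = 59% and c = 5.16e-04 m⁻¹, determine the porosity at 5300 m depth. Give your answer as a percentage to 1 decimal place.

3.8%

Working in km (1 km = 1000 m; c in km⁻¹ = c in m⁻¹ × 1000):
n = n₀·exp(−c·z) = 0.59 × exp(−0.516 × 5.3) = 0.59 × exp(−2.735)
  = 0.59 × 0.0649 = 0.0383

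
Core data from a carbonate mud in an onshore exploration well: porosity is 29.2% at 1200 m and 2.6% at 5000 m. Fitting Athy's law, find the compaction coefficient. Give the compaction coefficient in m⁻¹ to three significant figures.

Working in km (1 km = 1000 m; c in km⁻¹ = c in m⁻¹ × 1000):
Athy: phi(Z) = phi₀ e^(−cZ) ⇒ phi₁/phi₂ = e^{c(Z₂−Z₁)} ⇒ c = ln(phi₁/phi₂)/(Z₂−Z₁)
c = ln(0.292/0.026) / (5 − 1.2) = ln(11.23) / 3.8 = 2.4187 / 3.8 = 0.6365 km⁻¹

0.000636 m⁻¹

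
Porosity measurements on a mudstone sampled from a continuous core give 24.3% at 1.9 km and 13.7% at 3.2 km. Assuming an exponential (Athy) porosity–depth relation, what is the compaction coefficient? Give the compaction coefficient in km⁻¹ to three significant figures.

Athy: n(d) = n₀ e^(−cd) ⇒ n₁/n₂ = e^{c(d₂−d₁)} ⇒ c = ln(n₁/n₂)/(d₂−d₁)
c = ln(0.243/0.137) / (3.2 − 1.9) = ln(1.774) / 1.3 = 0.5731 / 1.3 = 0.4408 km⁻¹

0.441 km⁻¹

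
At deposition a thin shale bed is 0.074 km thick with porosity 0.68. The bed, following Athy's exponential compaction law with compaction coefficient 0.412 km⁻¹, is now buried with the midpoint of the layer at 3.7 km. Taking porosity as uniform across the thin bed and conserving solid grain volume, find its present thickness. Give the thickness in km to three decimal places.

Porosity at 3.7 km: φ = 0.68·exp(−0.412×3.7) = 0.1481
Solid-volume conservation: h(1−φ) = h₀(1−φ₀) ⇒ h = h₀·(1−φ₀)/(1−φ)
h = 0.074 × (1 − 0.68)/(1 − 0.1481) = 0.074 × 0.3756 = 0.0278 km

0.028 km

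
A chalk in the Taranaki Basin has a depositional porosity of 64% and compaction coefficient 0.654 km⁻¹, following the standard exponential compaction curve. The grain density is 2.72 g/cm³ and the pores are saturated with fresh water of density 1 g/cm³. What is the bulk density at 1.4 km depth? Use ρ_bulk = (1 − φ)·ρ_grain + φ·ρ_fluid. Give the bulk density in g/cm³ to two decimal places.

2.28 g/cm³

Porosity at depth: n = 0.64·exp(−0.654×1.4) = 0.64×0.4003 = 0.2562
Bulk density: ρ_b = (1−n)ρ_g + n·ρ_f = 0.7438×2.72 + 0.2562×1
       = 2.023 + 0.256 = 2.279 g/cm³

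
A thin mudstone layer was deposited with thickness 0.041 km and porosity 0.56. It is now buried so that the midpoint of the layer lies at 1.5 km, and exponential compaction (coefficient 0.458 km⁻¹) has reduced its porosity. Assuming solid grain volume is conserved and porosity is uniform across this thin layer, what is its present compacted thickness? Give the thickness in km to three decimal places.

0.025 km

Porosity at 1.5 km: n = 0.56·exp(−0.458×1.5) = 0.2817
Solid-volume conservation: h(1−n) = h₀(1−n₀) ⇒ h = h₀·(1−n₀)/(1−n)
h = 0.041 × (1 − 0.56)/(1 − 0.2817) = 0.041 × 0.6126 = 0.0251 km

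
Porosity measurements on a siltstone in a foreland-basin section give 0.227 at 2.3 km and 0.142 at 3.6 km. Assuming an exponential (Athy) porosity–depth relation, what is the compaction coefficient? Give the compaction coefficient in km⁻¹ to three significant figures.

0.361 km⁻¹

Athy: n(z) = n₀ e^(−βz) ⇒ n₁/n₂ = e^{β(z₂−z₁)} ⇒ β = ln(n₁/n₂)/(z₂−z₁)
β = ln(0.227/0.142) / (3.6 − 2.3) = ln(1.599) / 1.3 = 0.4691 / 1.3 = 0.3609 km⁻¹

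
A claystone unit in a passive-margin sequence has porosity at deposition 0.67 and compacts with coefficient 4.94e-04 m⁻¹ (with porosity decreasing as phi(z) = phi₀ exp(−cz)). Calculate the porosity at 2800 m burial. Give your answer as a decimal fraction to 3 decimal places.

0.168

Working in km (1 km = 1000 m; c in km⁻¹ = c in m⁻¹ × 1000):
phi = phi₀·exp(−c·z) = 0.67 × exp(−0.494 × 2.8) = 0.67 × exp(−1.383)
  = 0.67 × 0.2508 = 0.1680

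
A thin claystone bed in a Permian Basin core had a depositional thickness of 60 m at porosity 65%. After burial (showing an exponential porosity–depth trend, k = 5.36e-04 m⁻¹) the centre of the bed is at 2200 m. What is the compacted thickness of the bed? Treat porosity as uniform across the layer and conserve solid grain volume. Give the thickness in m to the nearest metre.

Working in km (1 km = 1000 m; k in km⁻¹ = k in m⁻¹ × 1000):
Porosity at 2.2 km: phi = 0.65·exp(−0.536×2.2) = 0.1999
Solid-volume conservation: h(1−phi) = h₀(1−phi₀) ⇒ h = h₀·(1−phi₀)/(1−phi)
h = 0.06 × (1 − 0.65)/(1 − 0.1999) = 0.06 × 0.4374 = 0.0262 km

26 m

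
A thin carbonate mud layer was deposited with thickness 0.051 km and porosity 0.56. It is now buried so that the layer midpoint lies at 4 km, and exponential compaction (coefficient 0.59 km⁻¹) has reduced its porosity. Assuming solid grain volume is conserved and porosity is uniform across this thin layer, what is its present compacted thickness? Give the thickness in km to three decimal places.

Porosity at 4 km: phi = 0.56·exp(−0.59×4) = 0.0529
Solid-volume conservation: h(1−phi) = h₀(1−phi₀) ⇒ h = h₀·(1−phi₀)/(1−phi)
h = 0.051 × (1 − 0.56)/(1 − 0.0529) = 0.051 × 0.4646 = 0.0237 km

0.024 km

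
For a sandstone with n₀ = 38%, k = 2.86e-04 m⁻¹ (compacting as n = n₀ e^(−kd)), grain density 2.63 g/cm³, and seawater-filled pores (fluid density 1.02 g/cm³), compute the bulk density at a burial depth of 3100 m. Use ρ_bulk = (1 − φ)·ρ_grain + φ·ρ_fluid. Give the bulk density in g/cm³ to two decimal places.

2.38 g/cm³

Working in km (1 km = 1000 m; k in km⁻¹ = k in m⁻¹ × 1000):
Porosity at depth: n = 0.38·exp(−0.286×3.1) = 0.38×0.4121 = 0.1566
Bulk density: ρ_b = (1−n)ρ_g + n·ρ_f = 0.8434×2.63 + 0.1566×1.02
       = 2.218 + 0.160 = 2.378 g/cm³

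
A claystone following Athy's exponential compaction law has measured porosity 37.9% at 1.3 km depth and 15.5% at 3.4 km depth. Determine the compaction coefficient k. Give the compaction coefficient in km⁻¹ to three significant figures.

0.426 km⁻¹

Athy: φ(Z) = φ₀ e^(−kZ) ⇒ φ₁/φ₂ = e^{k(Z₂−Z₁)} ⇒ k = ln(φ₁/φ₂)/(Z₂−Z₁)
k = ln(0.379/0.155) / (3.4 − 1.3) = ln(2.445) / 2.1 = 0.8941 / 2.1 = 0.4258 km⁻¹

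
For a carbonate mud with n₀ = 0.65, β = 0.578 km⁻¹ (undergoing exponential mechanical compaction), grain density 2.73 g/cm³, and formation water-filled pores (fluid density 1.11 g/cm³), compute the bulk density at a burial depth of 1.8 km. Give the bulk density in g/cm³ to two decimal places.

Porosity at depth: n = 0.65·exp(−0.578×1.8) = 0.65×0.3533 = 0.2297
Bulk density: ρ_b = (1−n)ρ_g + n·ρ_f = 0.7703×2.73 + 0.2297×1.11
       = 2.103 + 0.255 = 2.358 g/cm³

2.36 g/cm³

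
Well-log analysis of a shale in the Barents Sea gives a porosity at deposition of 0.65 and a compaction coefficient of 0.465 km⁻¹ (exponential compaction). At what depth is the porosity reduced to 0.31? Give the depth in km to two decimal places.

Invert Athy's law: z = ln(phi₀/phi) / k
z = ln(0.65/0.31) / 0.465 = ln(2.097) / 0.465 = 0.7404 / 0.465 = 1.592 km

1.59 km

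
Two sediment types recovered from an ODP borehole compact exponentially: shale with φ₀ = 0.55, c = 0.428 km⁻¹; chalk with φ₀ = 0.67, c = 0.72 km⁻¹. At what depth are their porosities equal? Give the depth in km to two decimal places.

0.68 km

Set φ₀ₐ e^(−cₐZ) = φ₀ᵦ e^(−cᵦZ) ⇒ ln(φ₀ₐ/φ₀ᵦ) = (cₐ − cᵦ)·Z
Z = ln(0.55/0.67) / (0.428 − 0.72) = -0.1974 / -0.292 = 0.676 km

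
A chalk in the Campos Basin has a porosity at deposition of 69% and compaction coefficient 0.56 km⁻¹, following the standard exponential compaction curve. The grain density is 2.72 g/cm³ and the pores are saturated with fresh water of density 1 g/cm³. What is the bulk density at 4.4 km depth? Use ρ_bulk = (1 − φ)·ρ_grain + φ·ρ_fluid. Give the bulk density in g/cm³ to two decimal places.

Porosity at depth: phi = 0.69·exp(−0.56×4.4) = 0.69×0.0851 = 0.0587
Bulk density: ρ_b = (1−phi)ρ_g + phi·ρ_f = 0.9413×2.72 + 0.0587×1
       = 2.560 + 0.059 = 2.619 g/cm³

2.62 g/cm³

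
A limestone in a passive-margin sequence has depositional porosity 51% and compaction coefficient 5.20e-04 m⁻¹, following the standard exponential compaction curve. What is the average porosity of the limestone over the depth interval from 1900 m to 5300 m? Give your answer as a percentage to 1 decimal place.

Working in km (1 km = 1000 m; β in km⁻¹ = β in m⁻¹ × 1000):
⟨φ⟩ = (1/(z₂−z₁)) ∫ φ₀ e^(−βz) dz = φ₀·(e^(−β·z₁) − e^(−β·z₂)) / (β·(z₂−z₁))
e^(−0.52×1.9) = 0.3723; e^(−0.52×5.3) = 0.0635
⟨φ⟩ = 0.51 × (0.3723 − 0.0635) / (0.52 × 3.4) = 0.51 × 0.1746 = 0.0891

8.9%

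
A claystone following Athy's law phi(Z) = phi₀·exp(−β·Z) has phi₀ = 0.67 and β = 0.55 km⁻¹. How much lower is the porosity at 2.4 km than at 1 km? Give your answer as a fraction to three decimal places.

0.208

phi(1) = 0.67·e^(−0.55×1) = 0.3866
phi(2.4) = 0.67·e^(−0.55×2.4) = 0.1790
Δphi = 0.3866 − 0.1790 = 0.2076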